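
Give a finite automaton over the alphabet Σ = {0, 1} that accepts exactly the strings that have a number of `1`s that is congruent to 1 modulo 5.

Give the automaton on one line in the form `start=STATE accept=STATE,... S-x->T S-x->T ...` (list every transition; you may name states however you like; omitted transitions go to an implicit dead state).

The only thing that matters is how many `1`s have appeared, reduced mod 5. Use one state per residue: s0 for 0, …, s4 for 4. Reading `1` moves to the next residue; anything else stays put. s1 is accepting.
A 5-state machine:
        0   1  
>  s0   s0  s1 
 * s1   s1  s2 
   s2   s2  s3 
   s3   s3  s4 
   s4   s4  s0 
(> = start, * = accepting)

start=s0 accept=s1 s0-0->s0 s0-1->s1 s1-0->s1 s1-1->s2 s2-0->s2 s2-1->s3 s3-0->s3 s3-1->s4 s4-0->s4 s4-1->s0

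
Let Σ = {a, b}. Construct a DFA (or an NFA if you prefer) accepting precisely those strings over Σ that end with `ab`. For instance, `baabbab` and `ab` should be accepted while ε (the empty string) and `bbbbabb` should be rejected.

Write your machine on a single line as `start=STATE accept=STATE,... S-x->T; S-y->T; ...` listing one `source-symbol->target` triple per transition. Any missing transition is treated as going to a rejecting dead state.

Let each state record the length of the longest suffix of the input read so far that is also a prefix of `ab`. S1 means the last symbol is `a`; S2 means the last 2 symbols are `ab`. Accept only at S2, where the string currently ends in `ab`.
        a   b  
>  S0   S1  S0 
   S1   S1  S2 
 * S2   S1  S0 
(> = start, * = accepting)

start=S0; accept=S2; S0-a->S1; S0-b->S0; S1-a->S1; S1-b->S2; S2-a->S1; S2-b->S0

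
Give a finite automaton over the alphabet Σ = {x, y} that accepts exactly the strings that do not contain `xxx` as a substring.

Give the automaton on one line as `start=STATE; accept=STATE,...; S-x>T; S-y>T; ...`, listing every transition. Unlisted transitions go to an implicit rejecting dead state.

This is the complement of 'contains `xxx`'. Use the same substring-matching states — s0 through s3 holding how much of `xxx` has just been matched — but flip the accepting set: everything except the trap s3 accepts.
        x   y  
>* s0   s1  s0 
 * s1   s2  s0 
 * s2   s3  s0 
   s3   s3  s3 
(> = start, * = accepting)

start=s0; accept=s0,s1,s2; s0-x>s1; s0-y>s0; s1-x>s2; s1-y>s0; s2-x>s3; s2-y>s0; s3-x>s3; s3-y>s3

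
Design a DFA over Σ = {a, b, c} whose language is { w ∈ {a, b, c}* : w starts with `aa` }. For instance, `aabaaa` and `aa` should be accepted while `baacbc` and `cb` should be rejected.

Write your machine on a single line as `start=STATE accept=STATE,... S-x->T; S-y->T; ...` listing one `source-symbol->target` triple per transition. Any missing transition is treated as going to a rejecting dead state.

Walk along `aa` while the input agrees: from q0 take `a` to q1, and so on. Any deviation drops to the rejecting sink q3. Once q2 is reached the prefix is confirmed and every continuation is accepted.
        a   b   c  
>  q0   q1  q3  q3 
   q1   q2  q3  q3 
 * q2   q2  q2  q2 
   q3   q3  q3  q3 
(> = start, * = accepting)

start=q0; accept=q2; q0-a->q1; q0-b->q3; q0-c->q3; q1-a->q2; q1-b->q3; q1-c->q3; q2-a->q2; q2-b->q2; q2-c->q2; q3-a->q3; q3-b->q3; q3-c->q3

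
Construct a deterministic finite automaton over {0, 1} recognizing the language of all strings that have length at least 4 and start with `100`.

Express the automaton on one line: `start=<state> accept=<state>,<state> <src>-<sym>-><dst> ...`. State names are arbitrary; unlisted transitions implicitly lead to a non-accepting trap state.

Build one automaton per condition and run them in lockstep. One (6 states) tracks the input length, saturating at 5; the other (5 states) tracks whether the input so far still matches the prefix `100`. Each combined state is a pair, one component from each; accept when both components accept. Equivalent product states are then merged.
With 6 states:
        0   1  
>  q0   q1  q2 
   q1   q1  q1 
   q2   q3  q1 
   q3   q4  q1 
   q4   q5  q5 
 * q5   q5  q5 
(> = start, * = accepting)

start=q0 accept=q5 q0-0->q1 q0-1->q2 q1-0->q1 q1-1->q1 q2-0->q3 q2-1->q1 q3-0->q4 q3-1->q1 q4-0->q5 q4-1->q5 q5-0->q5 q5-1->q5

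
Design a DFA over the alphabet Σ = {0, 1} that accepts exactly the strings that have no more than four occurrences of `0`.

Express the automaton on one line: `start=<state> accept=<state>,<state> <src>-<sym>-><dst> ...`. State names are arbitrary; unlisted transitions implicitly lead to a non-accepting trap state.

Count `0`s, saturating at 5: states q0 through q4 mean 0 through 4 `0`s seen; q5 means more than 4. Each `0` increments (capped at q5); other symbols loop. Accept from {q0, q1, q2, q3, q4}.
        0   1  
>* q0   q1  q0 
 * q1   q2  q1 
 * q2   q3  q2 
 * q3   q4  q3 
 * q4   q5  q4 
   q5   q5  q5 
(> = start, * = accepting)

start=q0 accept=q0,q1,q2,q3,q4 q0-0->q1 q0-1->q0 q1-0->q2 q1-1->q1 q2-0->q3 q2-1->q2 q3-0->q4 q3-1->q3 q4-0->q5 q4-1->q4 q5-0->q5 q5-1->q5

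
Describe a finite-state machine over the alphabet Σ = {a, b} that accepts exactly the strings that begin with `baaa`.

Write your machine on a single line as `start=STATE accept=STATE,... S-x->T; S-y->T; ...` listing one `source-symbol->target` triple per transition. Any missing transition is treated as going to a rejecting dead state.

start=q0; accept=q4; q0-a->q5; q0-b->q1; q1-a->q2; q1-b->q5; q2-a->q3; q2-b->q5; q3-a->q4; q3-b->q5; q4-a->q4; q4-b->q4; q5-a->q5; q5-b->q5

Check the first 4 symbols one by one: q0 through q3 record how many have matched `baaa` so far; any wrong symbol goes to the dead state q5. After all 4 match we enter the accepting sink q4.
6 states suffice.
        a   b  
>  q0   q5  q1 
   q1   q2  q5 
   q2   q3  q5 
   q3   q4  q5 
 * q4   q4  q4 
   q5   q5  q5 
(> = start, * = accepting)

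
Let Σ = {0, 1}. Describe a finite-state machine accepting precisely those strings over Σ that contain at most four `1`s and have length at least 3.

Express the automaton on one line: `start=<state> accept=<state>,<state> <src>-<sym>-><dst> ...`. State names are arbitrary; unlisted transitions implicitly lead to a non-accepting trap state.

Handle the two conditions separately and then intersect. The first has 6 states tracking the count of `1`s, saturating at 5; the second has 5 states tracking the input length, saturating at 4. A product state is a pair (one from each), accepting exactly when both do.
With 16 states:
          0    1  
>  q0     q1   q2 
   q1     q3   q4 
   q2     q4   q5 
   q3     q6   q7 
   q4     q7   q8 
   q5     q8   q9 
 * q6    q10  q11 
 * q7    q11  q12 
 * q8    q12  q13 
 * q9    q13  q14 
 * q10   q10  q11 
 * q11   q11  q12 
 * q12   q12  q13 
 * q13   q13  q14 
 * q14   q14  q15 
   q15   q15  q15 
(> = start, * = accepting)

start=q0 accept=q6,q7,q8,q9,q10,q11,q12,q13,q14 q0-0->q1 q0-1->q2 q1-0->q3 q1-1->q4 q2-0->q4 q2-1->q5 q3-0->q6 q3-1->q7 q4-0->q7 q4-1->q8 q5-0->q8 q5-1->q9 q6-0->q10 q6-1->q11 q7-0->q11 q7-1->q12 q8-0->q12 q8-1->q13 q9-0->q13 q9-1->q14 q10-0->q10 q10-1->q11 q11-0->q11 q11-1->q12 q12-0->q12 q12-1->q13 q13-0->q13 q13-1->q14 q14-0->q14 q14-1->q15 q15-0->q15 q15-1->q15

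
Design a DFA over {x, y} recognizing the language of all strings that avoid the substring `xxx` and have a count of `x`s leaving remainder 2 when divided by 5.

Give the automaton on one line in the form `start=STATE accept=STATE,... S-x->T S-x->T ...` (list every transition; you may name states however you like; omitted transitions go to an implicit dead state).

Build one automaton per condition and run them in lockstep. One (4 states) tracks partial matches of the forbidden pattern `xxx`; the other (5 states) tracks the count of `x`s modulo 5. Each combined state is a pair, one component from each; accept when both components accept. Equivalent product states are then merged.
16 states suffice.
          x    y  
>  S0     S1   S0 
   S1     S2   S3 
 * S2     S4   S5 
   S3     S6   S3 
   S4     S4   S4 
 * S5     S7   S5 
 * S6     S8   S5 
   S7     S9  S10 
   S8     S4  S10 
   S9     S4  S11 
   S10   S12  S10 
   S11   S13  S11 
   S12   S14  S11 
   S13   S15   S0 
   S14    S4   S0 
   S15    S4   S3 
(> = start, * = accepting)

start=S0 accept=S2,S5,S6 S0-x->S1 S0-y->S0 S1-x->S2 S1-y->S3 S2-x->S4 S2-y->S5 S3-x->S6 S3-y->S3 S4-x->S4 S4-y->S4 S5-x->S7 S5-y->S5 S6-x->S8 S6-y->S5 S7-x->S9 S7-y->S10 S8-x->S4 S8-y->S10 S9-x->S4 S9-y->S11 S10-x->S12 S10-y->S10 S11-x->S13 S11-y->S11 S12-x->S14 S12-y->S11 S13-x->S15 S13-y->S0 S14-x->S4 S14-y->S0 S15-x->S4 S15-y->S3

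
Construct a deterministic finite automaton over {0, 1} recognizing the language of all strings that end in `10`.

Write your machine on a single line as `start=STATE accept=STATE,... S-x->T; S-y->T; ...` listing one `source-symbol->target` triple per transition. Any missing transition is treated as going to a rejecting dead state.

start=s0; accept=s2; s0-0->s0; s0-1->s1; s1-0->s2; s1-1->s1; s2-0->s0; s2-1->s1

Remember how much of `10` the current input suffix matches. State s0 means no match yet; s1 means the last symbol is `1`; s2 means the last 2 symbols are `10`. Only s2 accepts. On a mismatch, fall back to the longest proper suffix that is still a prefix of `10`.
A 3-state machine:
        0   1  
>  s0   s0  s1 
   s1   s2  s1 
 * s2   s0  s1 
(> = start, * = accepting)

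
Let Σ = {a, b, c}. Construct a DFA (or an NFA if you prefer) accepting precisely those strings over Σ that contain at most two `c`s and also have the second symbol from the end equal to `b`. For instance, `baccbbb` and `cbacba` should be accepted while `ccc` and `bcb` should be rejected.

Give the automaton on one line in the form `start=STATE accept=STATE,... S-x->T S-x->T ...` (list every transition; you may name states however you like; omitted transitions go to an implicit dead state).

Handle the two conditions separately and then intersect. The first has 4 states tracking the count of `c`s, saturating at 3; the second has 13 states tracking the last 2 symbols read. A product state is a pair (one from each), accepting exactly when both do. Minimizing collapses redundant product states.
With 13 states:
          a    b    c  
>  s0     s0   s1   s2 
   s1     s3   s4   s5 
   s2     s2   s6   s7 
 * s3     s0   s1   s2 
 * s4     s3   s4   s5 
 * s5     s2   s6   s7 
   s6     s5   s8   s9 
   s7     s7  s10  s11 
 * s8     s5   s8   s9 
 * s9     s7  s10  s11 
   s10    s9  s12  s11 
   s11   s11  s11  s11 
 * s12    s9  s12  s11 
(> = start, * = accepting)

start=s0 accept=s3,s4,s5,s8,s9,s12 s0-a->s0 s0-b->s1 s0-c->s2 s1-a->s3 s1-b->s4 s1-c->s5 s2-a->s2 s2-b->s6 s2-c->s7 s3-a->s0 s3-b->s1 s3-c->s2 s4-a->s3 s4-b->s4 s4-c->s5 s5-a->s2 s5-b->s6 s5-c->s7 s6-a->s5 s6-b->s8 s6-c->s9 s7-a->s7 s7-b->s10 s7-c->s11 s8-a->s5 s8-b->s8 s8-c->s9 s9-a->s7 s9-b->s10 s9-c->s11 s10-a->s9 s10-b->s12 s10-c->s11 s11-a->s11 s11-b->s11 s11-c->s11 s12-a->s9 s12-b->s12 s12-c->s11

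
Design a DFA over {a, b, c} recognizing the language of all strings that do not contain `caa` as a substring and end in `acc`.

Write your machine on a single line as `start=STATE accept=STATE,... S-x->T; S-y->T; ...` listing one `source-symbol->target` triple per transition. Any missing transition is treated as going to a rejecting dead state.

start=q0; accept=q5; q0-a->q1; q0-b->q0; q0-c->q2; q1-a->q1; q1-b->q0; q1-c->q3; q2-a->q4; q2-b->q0; q2-c->q2; q3-a->q4; q3-b->q0; q3-c->q5; q4-a->q6; q4-b->q0; q4-c->q3; q5-a->q4; q5-b->q0; q5-c->q2; q6-a->q6; q6-b->q7; q6-c->q8; q7-a->q6; q7-b->q7; q7-c->q7; q8-a->q6; q8-b->q7; q8-c->q9; q9-a->q6; q9-b->q7; q9-c->q7

Build one automaton per condition and run them in lockstep. The first has 4 states tracking partial matches of the forbidden pattern `caa`; the second has 4 states tracking how much of the suffix `acc` has currently been matched. A product state is a pair (one from each), accepting exactly when both do.
A 10-state machine:
        a   b   c  
>  q0   q1  q0  q2 
   q1   q1  q0  q3 
   q2   q4  q0  q2 
   q3   q4  q0  q5 
   q4   q6  q0  q3 
 * q5   q4  q0  q2 
   q6   q6  q7  q8 
   q7   q6  q7  q7 
   q8   q6  q7  q9 
   q9   q6  q7  q7 
(> = start, * = accepting)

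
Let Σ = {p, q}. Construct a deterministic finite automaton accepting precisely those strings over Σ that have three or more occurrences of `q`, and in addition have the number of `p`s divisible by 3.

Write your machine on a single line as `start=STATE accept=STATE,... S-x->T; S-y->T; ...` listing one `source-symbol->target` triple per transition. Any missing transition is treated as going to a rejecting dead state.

start=s0; accept=s8,s11; s0-p->s1; s0-q->s2; s1-p->s3; s1-q->s4; s2-p->s4; s2-q->s5; s3-p->s0; s3-q->s6; s4-p->s6; s4-q->s7; s5-p->s7; s5-q->s8; s6-p->s2; s6-q->s9; s7-p->s9; s7-q->s10; s8-p->s10; s8-q->s11; s9-p->s5; s9-q->s12; s10-p->s12; s10-q->s13; s11-p->s13; s11-q->s11; s12-p->s8; s12-q->s14; s13-p->s14; s13-q->s13; s14-p->s11; s14-q->s14

Handle the two conditions separately and then intersect. One (5 states) tracks the count of `q`s, saturating at 4; the other (3 states) tracks the count of `p`s modulo 3. Each combined state is a pair, one component from each; accept when both components accept.
15 states suffice.
          p    q  
>  s0     s1   s2 
   s1     s3   s4 
   s2     s4   s5 
   s3     s0   s6 
   s4     s6   s7 
   s5     s7   s8 
   s6     s2   s9 
   s7     s9  s10 
 * s8    s10  s11 
   s9     s5  s12 
   s10   s12  s13 
 * s11   s13  s11 
   s12    s8  s14 
   s13   s14  s13 
   s14   s11  s14 
(> = start, * = accepting)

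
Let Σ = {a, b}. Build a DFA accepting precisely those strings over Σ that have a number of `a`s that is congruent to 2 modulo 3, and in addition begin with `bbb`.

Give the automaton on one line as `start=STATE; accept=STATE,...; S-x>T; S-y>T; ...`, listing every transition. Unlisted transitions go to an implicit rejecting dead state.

Handle the two conditions separately and then intersect. One (3 states) tracks the count of `a`s modulo 3; the other (5 states) tracks whether the input so far still matches the prefix `bbb`. Each combined state is a pair, one component from each; accept when both components accept. Equivalent product states are then merged.
A 7-state machine:
        a   b  
>  S0   S1  S2 
   S1   S1  S1 
   S2   S1  S3 
   S3   S1  S4 
   S4   S5  S4 
   S5   S6  S5 
 * S6   S4  S6 
(> = start, * = accepting)

start=S0; accept=S6; S0-a>S1; S0-b>S2; S1-a>S1; S1-b>S1; S2-a>S1; S2-b>S3; S3-a>S1; S3-b>S4; S4-a>S5; S4-b>S4; S5-a>S6; S5-b>S5; S6-a>S4; S6-b>S6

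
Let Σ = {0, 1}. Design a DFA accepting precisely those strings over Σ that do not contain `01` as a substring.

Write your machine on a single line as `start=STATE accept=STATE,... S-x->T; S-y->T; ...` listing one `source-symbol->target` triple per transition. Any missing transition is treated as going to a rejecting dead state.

Track partial matches of the forbidden pattern `01`. State S2 is a dead state reached once `01` has occurred; every other state accepts. S0 means no part of `01` is currently matched.
        0   1  
>* S0   S1  S0 
 * S1   S1  S2 
   S2   S2  S2 
(> = start, * = accepting)

start=S0; accept=S0,S1; S0-0->S1; S0-1->S0; S1-0->S1; S1-1->S2; S2-0->S2; S2-1->S2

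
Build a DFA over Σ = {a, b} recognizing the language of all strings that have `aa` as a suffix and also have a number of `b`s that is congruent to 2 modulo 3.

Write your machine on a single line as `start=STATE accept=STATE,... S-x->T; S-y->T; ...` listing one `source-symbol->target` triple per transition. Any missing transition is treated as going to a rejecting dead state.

Build one automaton per condition and run them in lockstep. One (3 states) tracks how much of the suffix `aa` has currently been matched; the other (3 states) tracks the count of `b`s modulo 3. Each combined state is a pair, one component from each; accept when both components accept. Minimizing collapses redundant product states.
5 states suffice.
        a   b  
>  q0   q0  q1 
   q1   q1  q2 
   q2   q3  q0 
   q3   q4  q0 
 * q4   q4  q0 
(> = start, * = accepting)

start=q0; accept=q4; q0-a->q0; q0-b->q1; q1-a->q1; q1-b->q2; q2-a->q3; q2-b->q0; q3-a->q4; q3-b->q0; q4-a->q4; q4-b->q0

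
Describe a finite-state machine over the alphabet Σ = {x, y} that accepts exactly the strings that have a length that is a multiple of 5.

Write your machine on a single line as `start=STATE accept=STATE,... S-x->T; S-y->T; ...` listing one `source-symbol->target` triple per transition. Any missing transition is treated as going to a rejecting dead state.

Count input length modulo 5: every symbol advances one step around the cycle s0 → s1 → s2 → s3 → s4 → s0. Accept at s0.
A 5-state machine:
        x   y  
>* s0   s1  s1 
   s1   s2  s2 
   s2   s3  s3 
   s3   s4  s4 
   s4   s0  s0 
(> = start, * = accepting)

start=s0; accept=s0; s0-x->s1; s0-y->s1; s1-x->s2; s1-y->s2; s2-x->s3; s2-y->s3; s3-x->s4; s3-y->s4; s4-x->s0; s4-y->s0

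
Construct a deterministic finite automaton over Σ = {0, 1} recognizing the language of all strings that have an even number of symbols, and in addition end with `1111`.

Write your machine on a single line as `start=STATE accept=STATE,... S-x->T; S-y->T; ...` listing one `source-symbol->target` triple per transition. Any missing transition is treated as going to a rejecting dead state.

Run two small machines in parallel and take their product. One (2 states) tracks the input length modulo 2; the other (5 states) tracks how much of the suffix `1111` has currently been matched. Each combined state is a pair, one component from each; accept when both components accept.
       0  1 
>  A   B  C 
   B   A  D 
   C   A  E 
   D   B  F 
   E   B  G 
   F   A  H 
   G   A  I 
   H   B  J 
 * I   B  J 
   J   A  I 
(> = start, * = accepting)

start=A; accept=I; A-0->B; A-1->C; B-0->A; B-1->D; C-0->A; C-1->E; D-0->B; D-1->F; E-0->B; E-1->G; F-0->A; F-1->H; G-0->A; G-1->I; H-0->B; H-1->J; I-0->B; I-1->J; J-0->A; J-1->I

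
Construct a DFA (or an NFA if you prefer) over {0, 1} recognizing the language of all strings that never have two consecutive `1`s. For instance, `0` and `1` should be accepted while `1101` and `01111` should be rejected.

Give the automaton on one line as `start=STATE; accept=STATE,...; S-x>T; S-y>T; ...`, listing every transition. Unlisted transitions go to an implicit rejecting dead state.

start=q0; accept=q0,q1; q0-0>q0; q0-1>q1; q1-0>q0; q1-1>q2; q2-0>q2; q2-1>q2

Track partial matches of the forbidden pattern `11`. State q2 is a dead state reached once `11` has occurred; every other state accepts. q0 means no part of `11` is currently matched.
3 states suffice.
        0   1  
>* q0   q0  q1 
 * q1   q0  q2 
   q2   q2  q2 
(> = start, * = accepting)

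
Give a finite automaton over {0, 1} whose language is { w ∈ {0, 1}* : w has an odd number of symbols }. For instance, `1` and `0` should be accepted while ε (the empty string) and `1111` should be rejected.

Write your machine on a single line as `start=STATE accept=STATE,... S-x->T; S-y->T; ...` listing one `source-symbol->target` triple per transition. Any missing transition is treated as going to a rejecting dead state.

Count input length modulo 2: every symbol advances one step around the cycle S0 → S1 → S0. Accept at S1.
With 2 states:
        0   1  
>  S0   S1  S1 
 * S1   S0  S0 
(> = start, * = accepting)

start=S0; accept=S1; S0-0->S1; S0-1->S1; S1-0->S0; S1-1->S0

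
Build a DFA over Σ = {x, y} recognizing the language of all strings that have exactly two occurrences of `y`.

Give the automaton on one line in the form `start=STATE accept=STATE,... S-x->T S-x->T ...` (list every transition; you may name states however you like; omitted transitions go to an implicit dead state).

Count `y`s, saturating at 3: states S0 through S2 mean 0 through 2 `y`s seen; S3 means more than 2. Each `y` increments (capped at S3); other symbols loop. Accept from {S2}.
A 4-state machine:
        x   y  
>  S0   S0  S1 
   S1   S1  S2 
 * S2   S2  S3 
   S3   S3  S3 
(> = start, * = accepting)

start=S0 accept=S2 S0-x->S0 S0-y->S1 S1-x->S1 S1-y->S2 S2-x->S2 S2-y->S3 S3-x->S3 S3-y->S3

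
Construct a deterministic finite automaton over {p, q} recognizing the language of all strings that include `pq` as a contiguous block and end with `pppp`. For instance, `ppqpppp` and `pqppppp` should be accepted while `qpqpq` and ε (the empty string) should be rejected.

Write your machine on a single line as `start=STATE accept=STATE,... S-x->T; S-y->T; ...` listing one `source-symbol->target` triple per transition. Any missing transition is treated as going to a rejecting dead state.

Build one automaton per condition and run them in lockstep. The first has 3 states tracking whether and how much of `pq` has been seen; the second has 5 states tracking how much of the suffix `pppp` has currently been matched. A product state is a pair (one from each), accepting exactly when both do.
With 10 states:
        p   q  
>  s0   s1  s0 
   s1   s2  s3 
   s2   s4  s3 
   s3   s5  s3 
   s4   s6  s3 
   s5   s7  s3 
   s6   s6  s3 
   s7   s8  s3 
   s8   s9  s3 
 * s9   s9  s3 
(> = start, * = accepting)

start=s0; accept=s9; s0-p->s1; s0-q->s0; s1-p->s2; s1-q->s3; s2-p->s4; s2-q->s3; s3-p->s5; s3-q->s3; s4-p->s6; s4-q->s3; s5-p->s7; s5-q->s3; s6-p->s6; s6-q->s3; s7-p->s8; s7-q->s3; s8-p->s9; s8-q->s3; s9-p->s9; s9-q->s3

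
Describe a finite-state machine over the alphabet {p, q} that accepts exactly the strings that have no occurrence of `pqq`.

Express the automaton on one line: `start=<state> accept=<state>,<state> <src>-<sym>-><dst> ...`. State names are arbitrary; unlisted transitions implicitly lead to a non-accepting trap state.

start=A accept=A,B,C A-p->B A-q->A B-p->B B-q->C C-p->B C-q->D D-p->D D-q->D

Track partial matches of the forbidden pattern `pqq`. State D is a dead state reached once `pqq` has occurred; every other state accepts. A means no part of `pqq` is currently matched.
4 states suffice.
       p  q 
>* A   B  A 
 * B   B  C 
 * C   B  D 
   D   D  D 
(> = start, * = accepting)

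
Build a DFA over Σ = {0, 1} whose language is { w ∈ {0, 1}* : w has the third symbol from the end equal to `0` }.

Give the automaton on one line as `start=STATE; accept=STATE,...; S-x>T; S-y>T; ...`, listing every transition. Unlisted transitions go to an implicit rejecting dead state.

Because acceptance depends on a position counted from the end, the machine has to buffer the most recent 3 symbols. Make each state the string of the last up-to-3 symbols read; on input `x` shift the window left and append `x`. Accept when the buffered window has length 3 and begins with `0`.
15 states suffice.
       0  1 
>  A   B  C 
   B   D  E 
   C   F  G 
   D   H  I 
   E   J  K 
   F   L  M 
   G   N  O 
 * H   H  I 
 * I   J  K 
 * J   L  M 
 * K   N  O 
   L   H  I 
   M   J  K 
   N   L  M 
   O   N  O 
(> = start, * = accepting)

start=A; accept=H,I,J,K; A-0>B; A-1>C; B-0>D; B-1>E; C-0>F; C-1>G; D-0>H; D-1>I; E-0>J; E-1>K; F-0>L; F-1>M; G-0>N; G-1>O; H-0>H; H-1>I; I-0>J; I-1>K; J-0>L; J-1>M; K-0>N; K-1>O; L-0>H; L-1>I; M-0>J; M-1>K; N-0>L; N-1>M; O-0>N; O-1>O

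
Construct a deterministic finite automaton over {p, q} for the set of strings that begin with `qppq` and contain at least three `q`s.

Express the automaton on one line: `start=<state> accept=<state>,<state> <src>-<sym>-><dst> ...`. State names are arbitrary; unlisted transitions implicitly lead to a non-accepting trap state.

start=S0 accept=S10,S11 S0-p->S1 S0-q->S2 S1-p->S1 S1-q->S3 S2-p->S4 S2-q->S5 S3-p->S3 S3-q->S5 S4-p->S6 S4-q->S5 S5-p->S5 S5-q->S7 S6-p->S3 S6-q->S8 S7-p->S7 S7-q->S9 S8-p->S8 S8-q->S10 S9-p->S9 S9-q->S9 S10-p->S10 S10-q->S11 S11-p->S11 S11-q->S11

Build one automaton per condition and run them in lockstep. One (6 states) tracks whether the input so far still matches the prefix `qppq`; the other (5 states) tracks the count of `q`s, saturating at 4. Each combined state is a pair, one component from each; accept when both components accept.
          p    q  
>  S0     S1   S2 
   S1     S1   S3 
   S2     S4   S5 
   S3     S3   S5 
   S4     S6   S5 
   S5     S5   S7 
   S6     S3   S8 
   S7     S7   S9 
   S8     S8  S10 
   S9     S9   S9 
 * S10   S10  S11 
 * S11   S11  S11 
(> = start, * = accepting)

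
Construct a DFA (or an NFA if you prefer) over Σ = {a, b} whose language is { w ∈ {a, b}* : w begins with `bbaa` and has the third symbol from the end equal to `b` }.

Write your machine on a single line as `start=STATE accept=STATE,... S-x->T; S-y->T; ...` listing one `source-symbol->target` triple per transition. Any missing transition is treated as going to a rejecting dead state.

Build one automaton per condition and run them in lockstep. One (6 states) tracks whether the input so far still matches the prefix `bbaa`; the other (15 states) tracks the last 3 symbols read. Each combined state is a pair, one component from each; accept when both components accept. After merging equivalent states the machine shrinks.
With 13 states:
          a    b  
>  q0     q1   q2 
   q1     q1   q1 
   q2     q1   q3 
   q3     q4   q1 
   q4     q5   q1 
 * q5     q6   q7 
   q6     q6   q7 
   q7     q8   q9 
   q8     q5  q10 
   q9    q11  q12 
 * q10    q8   q9 
 * q11    q5  q10 
 * q12   q11  q12 
(> = start, * = accepting)

start=q0; accept=q5,q10,q11,q12; q0-a->q1; q0-b->q2; q1-a->q1; q1-b->q1; q2-a->q1; q2-b->q3; q3-a->q4; q3-b->q1; q4-a->q5; q4-b->q1; q5-a->q6; q5-b->q7; q6-a->q6; q6-b->q7; q7-a->q8; q7-b->q9; q8-a->q5; q8-b->q10; q9-a->q11; q9-b->q12; q10-a->q8; q10-b->q9; q11-a->q5; q11-b->q10; q12-a->q11; q12-b->q12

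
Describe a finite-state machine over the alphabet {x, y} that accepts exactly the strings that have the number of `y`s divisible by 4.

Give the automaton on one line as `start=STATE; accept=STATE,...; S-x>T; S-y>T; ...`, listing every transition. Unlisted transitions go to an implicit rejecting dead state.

The only thing that matters is how many `y`s have appeared, reduced mod 4. Use one state per residue: S0 for 0, …, S3 for 3. Reading `y` moves to the next residue; anything else stays put. S0 is accepting.
4 states suffice.
        x   y  
>* S0   S0  S1 
   S1   S1  S2 
   S2   S2  S3 
   S3   S3  S0 
(> = start, * = accepting)

start=S0; accept=S0; S0-x>S0; S0-y>S1; S1-x>S1; S1-y>S2; S2-x>S2; S2-y>S3; S3-x>S3; S3-y>S0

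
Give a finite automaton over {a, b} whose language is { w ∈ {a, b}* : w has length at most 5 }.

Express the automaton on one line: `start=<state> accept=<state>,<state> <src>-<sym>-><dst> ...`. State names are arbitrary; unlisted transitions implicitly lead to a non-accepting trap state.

We only need to distinguish lengths 0, 1, …, 5, and '>5'. Chain q0 → q1 → q2 → q3 → q4 → q5 → q6 on every symbol, with q6 looping. Accepting states: {q0, q1, q2, q3, q4, q5}.
        a   b  
>* q0   q1  q1 
 * q1   q2  q2 
 * q2   q3  q3 
 * q3   q4  q4 
 * q4   q5  q5 
 * q5   q6  q6 
   q6   q6  q6 
(> = start, * = accepting)

start=q0 accept=q0,q1,q2,q3,q4,q5 q0-a->q1 q0-b->q1 q1-a->q2 q1-b->q2 q2-a->q3 q2-b->q3 q3-a->q4 q3-b->q4 q4-a->q5 q4-b->q5 q5-a->q6 q5-b->q6 q6-a->q6 q6-b->q6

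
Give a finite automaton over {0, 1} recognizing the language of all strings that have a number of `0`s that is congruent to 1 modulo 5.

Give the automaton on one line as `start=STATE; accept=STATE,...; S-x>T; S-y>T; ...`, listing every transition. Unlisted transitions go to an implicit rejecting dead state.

start=A; accept=B; A-0>B; A-1>A; B-0>C; B-1>B; C-0>D; C-1>C; D-0>E; D-1>D; E-0>A; E-1>E

Keep the running count of `0`s modulo 5: each `0` advances along the cycle A → B → C → D → E → A while other symbols loop. Accept at B.
5 states suffice.
       0  1 
>  A   B  A 
 * B   C  B 
   C   D  C 
   D   E  D 
   E   A  E 
(> = start, * = accepting)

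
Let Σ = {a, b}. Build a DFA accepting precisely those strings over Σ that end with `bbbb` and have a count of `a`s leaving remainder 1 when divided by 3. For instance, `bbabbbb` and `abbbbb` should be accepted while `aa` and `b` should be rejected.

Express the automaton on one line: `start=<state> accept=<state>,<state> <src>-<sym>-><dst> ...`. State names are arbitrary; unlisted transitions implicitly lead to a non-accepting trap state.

Handle the two conditions separately and then intersect. The first has 5 states tracking how much of the suffix `bbbb` has currently been matched; the second has 3 states tracking the count of `a`s modulo 3. A product state is a pair (one from each), accepting exactly when both do. Equivalent product states are then merged.
        a   b  
>  q0   q1  q0 
   q1   q2  q3 
   q2   q0  q2 
   q3   q2  q4 
   q4   q2  q5 
   q5   q2  q6 
 * q6   q2  q6 
(> = start, * = accepting)

start=q0 accept=q6 q0-a->q1 q0-b->q0 q1-a->q2 q1-b->q3 q2-a->q0 q2-b->q2 q3-a->q2 q3-b->q4 q4-a->q2 q4-b->q5 q5-a->q2 q5-b->q6 q6-a->q2 q6-b->q6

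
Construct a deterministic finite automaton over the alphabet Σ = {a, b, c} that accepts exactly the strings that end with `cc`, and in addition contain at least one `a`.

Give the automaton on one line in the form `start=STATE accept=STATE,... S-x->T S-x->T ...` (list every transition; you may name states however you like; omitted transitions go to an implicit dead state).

start=q0 accept=q3 q0-a->q1 q0-b->q0 q0-c->q0 q1-a->q1 q1-b->q1 q1-c->q2 q2-a->q1 q2-b->q1 q2-c->q3 q3-a->q1 q3-b->q1 q3-c->q3

Run two small machines in parallel and take their product. The first has 3 states tracking how much of the suffix `cc` has currently been matched; the second has 3 states tracking the count of `a`s, saturating at 2. A product state is a pair (one from each), accepting exactly when both do. Minimizing collapses redundant product states.
        a   b   c  
>  q0   q1  q0  q0 
   q1   q1  q1  q2 
   q2   q1  q1  q3 
 * q3   q1  q1  q3 
(> = start, * = accepting)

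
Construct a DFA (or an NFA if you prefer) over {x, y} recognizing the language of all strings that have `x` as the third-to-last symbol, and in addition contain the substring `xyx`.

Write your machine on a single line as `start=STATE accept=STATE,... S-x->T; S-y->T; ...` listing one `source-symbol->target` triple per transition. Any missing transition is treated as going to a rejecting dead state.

Run two small machines in parallel and take their product. The first has 15 states tracking the last 3 symbols read; the second has 4 states tracking whether and how much of `xyx` has been seen. A product state is a pair (one from each), accepting exactly when both do. After merging equivalent states the machine shrinks.
With 11 states:
       x  y 
>  A   B  A 
   B   B  C 
   C   D  A 
 * D   E  F 
   E   G  H 
   F   D  I 
 * G   G  H 
 * H   D  I 
 * I   J  K 
   J   E  F 
   K   J  K 
(> = start, * = accepting)

start=A; accept=D,G,H,I; A-x->B; A-y->A; B-x->B; B-y->C; C-x->D; C-y->A; D-x->E; D-y->F; E-x->G; E-y->H; F-x->D; F-y->I; G-x->G; G-y->H; H-x->D; H-y->I; I-x->J; I-y->K; J-x->E; J-y->F; K-x->J; K-y->K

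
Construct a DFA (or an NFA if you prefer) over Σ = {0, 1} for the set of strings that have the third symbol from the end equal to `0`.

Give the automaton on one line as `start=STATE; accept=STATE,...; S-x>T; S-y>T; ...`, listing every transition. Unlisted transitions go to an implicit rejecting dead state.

A DFA must remember the last 3 symbols (since which symbol is third-to-last isn't known until the input ends). Use one state per possible window of the last ≤3 symbols; accept from those whose window starts with `0`.
15 states suffice.
       0  1 
>  A   B  C 
   B   D  E 
   C   F  G 
   D   H  I 
   E   J  K 
   F   L  M 
   G   N  O 
 * H   H  I 
 * I   J  K 
 * J   L  M 
 * K   N  O 
   L   H  I 
   M   J  K 
   N   L  M 
   O   N  O 
(> = start, * = accepting)

start=A; accept=H,I,J,K; A-0>B; A-1>C; B-0>D; B-1>E; C-0>F; C-1>G; D-0>H; D-1>I; E-0>J; E-1>K; F-0>L; F-1>M; G-0>N; G-1>O; H-0>H; H-1>I; I-0>J; I-1>K; J-0>L; J-1>M; K-0>N; K-1>O; L-0>H; L-1>I; M-0>J; M-1>K; N-0>L; N-1>M; O-0>N; O-1>O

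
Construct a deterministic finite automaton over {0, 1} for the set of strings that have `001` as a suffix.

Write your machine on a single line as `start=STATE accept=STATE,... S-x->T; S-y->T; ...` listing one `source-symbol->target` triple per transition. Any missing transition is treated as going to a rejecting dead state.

start=q0; accept=q3; q0-0->q1; q0-1->q0; q1-0->q2; q1-1->q0; q2-0->q2; q2-1->q3; q3-0->q1; q3-1->q0

Remember how much of `001` the current input suffix matches. State q0 means no match yet; q1 means the last symbol is `0`; q2 means the last 2 symbols are `00`; q3 means the last 3 symbols are `001`. Only q3 accepts. On a mismatch, fall back to the longest proper suffix that is still a prefix of `001`.
A 4-state machine:
        0   1  
>  q0   q1  q0 
   q1   q2  q0 
   q2   q2  q3 
 * q3   q1  q0 
(> = start, * = accepting)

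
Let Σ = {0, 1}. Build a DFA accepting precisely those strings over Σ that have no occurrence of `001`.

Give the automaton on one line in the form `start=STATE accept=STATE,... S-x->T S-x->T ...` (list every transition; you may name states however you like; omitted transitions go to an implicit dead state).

This is the complement of 'contains `001`'. Use the same substring-matching states — S0 through S3 holding how much of `001` has just been matched — but flip the accepting set: everything except the trap S3 accepts.
4 states suffice.
        0   1  
>* S0   S1  S0 
 * S1   S2  S0 
 * S2   S2  S3 
   S3   S3  S3 
(> = start, * = accepting)

start=S0 accept=S0,S1,S2 S0-0->S1 S0-1->S0 S1-0->S2 S1-1->S0 S2-0->S2 S2-1->S3 S3-0->S3 S3-1->S3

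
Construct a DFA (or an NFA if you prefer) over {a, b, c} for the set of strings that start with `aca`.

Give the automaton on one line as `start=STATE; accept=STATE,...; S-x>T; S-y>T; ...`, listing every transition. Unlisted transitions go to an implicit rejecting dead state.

Walk along `aca` while the input agrees: from S0 take `a` to S1, and so on. Any deviation drops to the rejecting sink S4. Once S3 is reached the prefix is confirmed and every continuation is accepted.
A 5-state machine:
        a   b   c  
>  S0   S1  S4  S4 
   S1   S4  S4  S2 
   S2   S3  S4  S4 
 * S3   S3  S3  S3 
   S4   S4  S4  S4 
(> = start, * = accepting)

start=S0; accept=S3; S0-a>S1; S0-b>S4; S0-c>S4; S1-a>S4; S1-b>S4; S1-c>S2; S2-a>S3; S2-b>S4; S2-c>S4; S3-a>S3; S3-b>S3; S3-c>S3; S4-a>S4; S4-b>S4; S4-c>S4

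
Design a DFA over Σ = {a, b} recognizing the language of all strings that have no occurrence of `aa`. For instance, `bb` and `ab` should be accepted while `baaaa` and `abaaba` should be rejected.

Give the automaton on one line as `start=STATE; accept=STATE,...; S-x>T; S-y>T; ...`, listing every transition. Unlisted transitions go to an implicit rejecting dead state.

start=S0; accept=S0,S1; S0-a>S1; S0-b>S0; S1-a>S2; S1-b>S0; S2-a>S2; S2-b>S2

Track partial matches of the forbidden pattern `aa`. State S2 is a dead state reached once `aa` has occurred; every other state accepts. S0 means no part of `aa` is currently matched.
3 states suffice.
        a   b  
>* S0   S1  S0 
 * S1   S2  S0 
   S2   S2  S2 
(> = start, * = accepting)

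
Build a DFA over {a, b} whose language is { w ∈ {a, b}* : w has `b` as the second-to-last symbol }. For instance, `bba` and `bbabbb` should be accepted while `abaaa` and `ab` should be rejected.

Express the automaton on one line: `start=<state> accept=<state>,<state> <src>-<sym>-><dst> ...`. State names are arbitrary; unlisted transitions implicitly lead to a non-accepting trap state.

A DFA must remember the last 2 symbols (since which symbol is second-to-last isn't known until the input ends). Use one state per possible window of the last ≤2 symbols; accept from those whose window starts with `b`.
        a   b  
>  q0   q1  q2 
   q1   q3  q4 
   q2   q5  q6 
   q3   q3  q4 
   q4   q5  q6 
 * q5   q3  q4 
 * q6   q5  q6 
(> = start, * = accepting)

start=q0 accept=q5,q6 q0-a->q1 q0-b->q2 q1-a->q3 q1-b->q4 q2-a->q5 q2-b->q6 q3-a->q3 q3-b->q4 q4-a->q5 q4-b->q6 q5-a->q3 q5-b->q4 q6-a->q5 q6-b->q6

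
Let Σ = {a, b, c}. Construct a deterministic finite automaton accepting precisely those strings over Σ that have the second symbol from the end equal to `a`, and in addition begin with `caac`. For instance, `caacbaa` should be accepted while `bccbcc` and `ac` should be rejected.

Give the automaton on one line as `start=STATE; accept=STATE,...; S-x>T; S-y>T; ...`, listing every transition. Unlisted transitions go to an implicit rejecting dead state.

start=q0; accept=q5,q8; q0-a>q1; q0-b>q1; q0-c>q2; q1-a>q1; q1-b>q1; q1-c>q1; q2-a>q3; q2-b>q1; q2-c>q1; q3-a>q4; q3-b>q1; q3-c>q1; q4-a>q1; q4-b>q1; q4-c>q5; q5-a>q6; q5-b>q7; q5-c>q7; q6-a>q8; q6-b>q5; q6-c>q5; q7-a>q6; q7-b>q7; q7-c>q7; q8-a>q8; q8-b>q5; q8-c>q5

Build one automaton per condition and run them in lockstep. One (13 states) tracks the last 2 symbols read; the other (6 states) tracks whether the input so far still matches the prefix `caac`. Each combined state is a pair, one component from each; accept when both components accept. Equivalent product states are then merged.
A 9-state machine:
        a   b   c  
>  q0   q1  q1  q2 
   q1   q1  q1  q1 
   q2   q3  q1  q1 
   q3   q4  q1  q1 
   q4   q1  q1  q5 
 * q5   q6  q7  q7 
   q6   q8  q5  q5 
   q7   q6  q7  q7 
 * q8   q8  q5  q5 
(> = start, * = accepting)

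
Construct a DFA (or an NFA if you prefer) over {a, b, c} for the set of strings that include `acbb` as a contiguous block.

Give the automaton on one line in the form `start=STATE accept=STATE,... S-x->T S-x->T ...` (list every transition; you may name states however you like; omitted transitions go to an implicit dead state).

Track how much of `acbb` has been matched so far: state S0 is no progress, S4 is the absorbing accept state reached once `acbb` has occurred. Intermediate states record partial matches; on a mismatch, fall back to the longest reusable overlap.
With 5 states:
        a   b   c  
>  S0   S1  S0  S0 
   S1   S1  S0  S2 
   S2   S1  S3  S0 
   S3   S1  S4  S0 
 * S4   S4  S4  S4 
(> = start, * = accepting)

start=S0 accept=S4 S0-a->S1 S0-b->S0 S0-c->S0 S1-a->S1 S1-b->S0 S1-c->S2 S2-a->S1 S2-b->S3 S2-c->S0 S3-a->S1 S3-b->S4 S3-c->S0 S4-a->S4 S4-b->S4 S4-c->S4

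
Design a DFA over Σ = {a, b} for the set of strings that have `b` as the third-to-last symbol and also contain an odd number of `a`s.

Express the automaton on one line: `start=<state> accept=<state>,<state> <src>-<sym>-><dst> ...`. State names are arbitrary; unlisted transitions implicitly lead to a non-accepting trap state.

Run two small machines in parallel and take their product. The first has 15 states tracking the last 3 symbols read; the second has 2 states tracking the count of `a`s modulo 2. A product state is a pair (one from each), accepting exactly when both do. Minimizing collapses redundant product states.
With 12 states:
          a    b  
>  S0     S1   S2 
   S1     S0   S3 
   S2     S4   S5 
   S3     S6   S7 
   S4     S0   S8 
   S5     S9   S5 
   S6    S10   S2 
   S7     S6  S11 
 * S8     S6   S7 
 * S9     S0   S8 
 * S10    S0   S3 
 * S11    S6  S11 
(> = start, * = accepting)

start=S0 accept=S8,S9,S10,S11 S0-a->S1 S0-b->S2 S1-a->S0 S1-b->S3 S2-a->S4 S2-b->S5 S3-a->S6 S3-b->S7 S4-a->S0 S4-b->S8 S5-a->S9 S5-b->S5 S6-a->S10 S6-b->S2 S7-a->S6 S7-b->S11 S8-a->S6 S8-b->S7 S9-a->S0 S9-b->S8 S10-a->S0 S10-b->S3 S11-a->S6 S11-b->S11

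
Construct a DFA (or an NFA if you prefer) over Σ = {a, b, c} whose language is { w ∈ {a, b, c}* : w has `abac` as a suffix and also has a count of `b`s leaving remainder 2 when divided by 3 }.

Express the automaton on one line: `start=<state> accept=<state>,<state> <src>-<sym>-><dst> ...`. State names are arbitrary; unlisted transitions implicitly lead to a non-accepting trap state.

start=q0 accept=q12 q0-a->q1 q0-b->q2 q0-c->q0 q1-a->q1 q1-b->q3 q1-c->q0 q2-a->q4 q2-b->q5 q2-c->q2 q3-a->q6 q3-b->q5 q3-c->q2 q4-a->q4 q4-b->q7 q4-c->q2 q5-a->q8 q5-b->q0 q5-c->q5 q6-a->q4 q6-b->q7 q6-c->q9 q7-a->q10 q7-b->q0 q7-c->q5 q8-a->q8 q8-b->q11 q8-c->q5 q9-a->q4 q9-b->q5 q9-c->q2 q10-a->q8 q10-b->q11 q10-c->q12 q11-a->q13 q11-b->q2 q11-c->q0 q12-a->q8 q12-b->q0 q12-c->q5 q13-a->q1 q13-b->q3 q13-c->q14 q14-a->q1 q14-b->q2 q14-c->q0

Handle the two conditions separately and then intersect. The first has 5 states tracking how much of the suffix `abac` has currently been matched; the second has 3 states tracking the count of `b`s modulo 3. A product state is a pair (one from each), accepting exactly when both do.
A 15-state machine:
          a    b    c  
>  q0     q1   q2   q0 
   q1     q1   q3   q0 
   q2     q4   q5   q2 
   q3     q6   q5   q2 
   q4     q4   q7   q2 
   q5     q8   q0   q5 
   q6     q4   q7   q9 
   q7    q10   q0   q5 
   q8     q8  q11   q5 
   q9     q4   q5   q2 
   q10    q8  q11  q12 
   q11   q13   q2   q0 
 * q12    q8   q0   q5 
   q13    q1   q3  q14 
   q14    q1   q2   q0 
(> = start, * = accepting)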